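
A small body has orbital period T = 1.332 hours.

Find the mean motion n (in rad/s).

Convert to SI: T = 1.332 hours = 4795.2 s.
n = 2π / T.
n = 2π / 4795.2 s ≈ 0.00131 rad/s.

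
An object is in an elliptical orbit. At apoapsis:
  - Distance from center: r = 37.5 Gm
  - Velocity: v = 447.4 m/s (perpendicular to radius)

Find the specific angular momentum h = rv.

Convert to SI: r = 37.5 Gm = 3.75e+10 m.
With v perpendicular to r, h = r · v.
h = 3.75e+10 · 447.4 m²/s ≈ 1.678e+13 m²/s.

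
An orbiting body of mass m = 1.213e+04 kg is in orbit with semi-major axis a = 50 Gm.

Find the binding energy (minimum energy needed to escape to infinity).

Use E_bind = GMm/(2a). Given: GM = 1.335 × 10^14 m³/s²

Convert to SI: a = 50 Gm = 5e+10 m.
Total orbital energy is E = −GMm/(2a); binding energy is E_bind = −E = GMm/(2a).
E_bind = 1.335e+14 · 1.213e+04 / (2 · 5e+10) J ≈ 1.619e+07 J = 16.19 MJ.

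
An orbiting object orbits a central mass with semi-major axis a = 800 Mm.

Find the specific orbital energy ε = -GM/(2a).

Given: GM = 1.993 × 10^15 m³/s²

Convert to SI: a = 800 Mm = 8e+08 m.
ε = −GM / (2a).
ε = −1.993e+15 / (2 · 8e+08) J/kg ≈ -1.246e+06 J/kg = -1.246 MJ/kg.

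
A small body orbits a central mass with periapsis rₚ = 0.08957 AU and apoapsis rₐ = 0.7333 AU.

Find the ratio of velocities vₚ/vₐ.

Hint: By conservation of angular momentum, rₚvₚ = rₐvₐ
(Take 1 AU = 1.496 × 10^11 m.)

Convert to SI: rₚ = 0.08957 AU = 1.33997e+10 m; rₐ = 0.7333 AU = 1.09702e+11 m.
Conservation of angular momentum gives rₚvₚ = rₐvₐ, so vₚ/vₐ = rₐ/rₚ.
vₚ/vₐ = 1.09702e+11 / 1.33997e+10 ≈ 8.187.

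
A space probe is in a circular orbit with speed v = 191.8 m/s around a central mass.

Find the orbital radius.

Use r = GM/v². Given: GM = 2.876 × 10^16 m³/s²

For a circular orbit, v² = GM / r, so r = GM / v².
r = 2.876e+16 / (191.8)² m ≈ 7.818e+11 m = 781.8 Gm.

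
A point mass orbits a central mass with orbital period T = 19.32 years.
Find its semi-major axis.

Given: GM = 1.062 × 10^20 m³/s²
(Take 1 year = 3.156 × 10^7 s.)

Convert to SI: T = 19.32 years = 6.09739e+08 s.
Invert Kepler's third law: a = (GM · T² / (4π²))^(1/3).
Substituting T = 6.09739e+08 s and GM = 1.062e+20 m³/s²:
a = (1.062e+20 · (6.09739e+08)² / (4π²))^(1/3) m
a ≈ 1e+12 m = 1 Tm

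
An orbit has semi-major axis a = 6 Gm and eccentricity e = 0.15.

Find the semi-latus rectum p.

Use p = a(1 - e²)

Convert to SI: a = 6 Gm = 6e+09 m.
p = a (1 − e²).
p = 6e+09 · (1 − (0.15)²) = 6e+09 · 0.9775 ≈ 5.865e+09 m = 5.865 Gm.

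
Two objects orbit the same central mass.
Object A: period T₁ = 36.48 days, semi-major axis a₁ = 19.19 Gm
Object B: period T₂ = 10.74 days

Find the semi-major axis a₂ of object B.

Convert to SI: T₁ = 36.48 days = 3.15187e+06 s; a₁ = 19.19 Gm = 1.919e+10 m; T₂ = 10.74 days = 927936 s.
Kepler's third law: (T₁/T₂)² = (a₁/a₂)³ ⇒ a₂ = a₁ · (T₂/T₁)^(2/3).
T₂/T₁ = 927936 / 3.15187e+06 = 0.294408.
a₂ = 1.919e+10 · (0.294408)^(2/3) m ≈ 8.493e+09 m = 8.493 Gm.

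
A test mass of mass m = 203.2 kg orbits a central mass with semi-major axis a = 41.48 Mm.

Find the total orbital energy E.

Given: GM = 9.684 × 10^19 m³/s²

Convert to SI: a = 41.48 Mm = 4.148e+07 m.
E = −GMm / (2a).
E = −9.684e+19 · 203.2 / (2 · 4.148e+07) J ≈ -2.372e+14 J = -237.2 TJ.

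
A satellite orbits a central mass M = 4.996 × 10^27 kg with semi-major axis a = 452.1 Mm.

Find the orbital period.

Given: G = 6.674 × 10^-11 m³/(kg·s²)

Convert to SI: a = 452.1 Mm = 4.521e+08 m.
GM = G · M = 6.674e-11 · 4.996e+27 = 3.33433e+17 m³/s².
Kepler's third law: T = 2π √(a³ / GM).
Substituting a = 4.521e+08 m and GM = 3.33433e+17 m³/s²:
T = 2π √((4.521e+08)³ / 3.33433e+17) s
T ≈ 1.046e+05 s = 1.211 days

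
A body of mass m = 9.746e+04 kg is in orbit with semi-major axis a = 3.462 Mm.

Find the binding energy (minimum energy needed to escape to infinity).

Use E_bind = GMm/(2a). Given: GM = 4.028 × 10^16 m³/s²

Convert to SI: a = 3.462 Mm = 3.462e+06 m.
Total orbital energy is E = −GMm/(2a); binding energy is E_bind = −E = GMm/(2a).
E_bind = 4.028e+16 · 9.746e+04 / (2 · 3.462e+06) J ≈ 5.67e+14 J = 567 TJ.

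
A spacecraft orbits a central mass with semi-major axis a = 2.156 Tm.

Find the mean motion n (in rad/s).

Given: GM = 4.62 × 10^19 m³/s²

Convert to SI: a = 2.156 Tm = 2.156e+12 m.
n = √(GM / a³).
n = √(4.62e+19 / (2.156e+12)³) rad/s ≈ 2.147e-09 rad/s.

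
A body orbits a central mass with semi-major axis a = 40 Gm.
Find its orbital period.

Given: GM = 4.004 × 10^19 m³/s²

Convert to SI: a = 40 Gm = 4e+10 m.
Kepler's third law: T = 2π √(a³ / GM).
Substituting a = 4e+10 m and GM = 4.004e+19 m³/s²:
T = 2π √((4e+10)³ / 4.004e+19) s
T ≈ 7.944e+06 s = 91.94 days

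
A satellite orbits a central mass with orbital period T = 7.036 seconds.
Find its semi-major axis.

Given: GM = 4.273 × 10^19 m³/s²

Invert Kepler's third law: a = (GM · T² / (4π²))^(1/3).
Substituting T = 7.036 s and GM = 4.273e+19 m³/s²:
a = (4.273e+19 · (7.036)² / (4π²))^(1/3) m
a ≈ 3.77e+06 m = 3.77 Mm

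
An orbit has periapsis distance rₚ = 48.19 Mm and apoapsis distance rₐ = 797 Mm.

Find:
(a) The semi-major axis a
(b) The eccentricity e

Convert to SI: rₚ = 48.19 Mm = 4.819e+07 m; rₐ = 797 Mm = 7.97e+08 m.
(a) a = (rₚ + rₐ) / 2 = (4.819e+07 + 7.97e+08) / 2 ≈ 4.226e+08 m = 422.6 Mm.
(b) e = (rₐ − rₚ) / (rₐ + rₚ) = (7.97e+08 − 4.819e+07) / (7.97e+08 + 4.819e+07) ≈ 0.886.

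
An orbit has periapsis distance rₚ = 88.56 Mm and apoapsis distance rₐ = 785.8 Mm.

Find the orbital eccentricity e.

Convert to SI: rₚ = 88.56 Mm = 8.856e+07 m; rₐ = 785.8 Mm = 7.858e+08 m.
e = (rₐ − rₚ) / (rₐ + rₚ).
e = (7.858e+08 − 8.856e+07) / (7.858e+08 + 8.856e+07) = 6.9724e+08 / 8.7436e+08 ≈ 0.7974.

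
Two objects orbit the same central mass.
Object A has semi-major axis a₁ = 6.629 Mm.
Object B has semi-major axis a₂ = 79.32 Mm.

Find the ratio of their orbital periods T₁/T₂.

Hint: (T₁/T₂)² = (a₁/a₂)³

Convert to SI: a₁ = 6.629 Mm = 6.629e+06 m; a₂ = 79.32 Mm = 7.932e+07 m.
From Kepler's third law, (T₁/T₂)² = (a₁/a₂)³, so T₁/T₂ = (a₁/a₂)^(3/2).
a₁/a₂ = 6.629e+06 / 7.932e+07 = 0.0835729.
T₁/T₂ = (0.0835729)^(3/2) ≈ 0.02416.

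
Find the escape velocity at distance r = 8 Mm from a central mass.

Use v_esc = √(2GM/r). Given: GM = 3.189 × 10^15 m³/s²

Convert to SI: r = 8 Mm = 8e+06 m.
Escape velocity comes from setting total energy to zero: ½v² − GM/r = 0 ⇒ v_esc = √(2GM / r).
v_esc = √(2 · 3.189e+15 / 8e+06) m/s ≈ 2.824e+04 m/s = 28.24 km/s.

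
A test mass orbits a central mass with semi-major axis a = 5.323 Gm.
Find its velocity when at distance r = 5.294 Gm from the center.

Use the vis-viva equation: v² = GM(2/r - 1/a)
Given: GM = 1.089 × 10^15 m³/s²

Convert to SI: a = 5.323 Gm = 5.323e+09 m; r = 5.294 Gm = 5.294e+09 m.
Vis-viva: v = √(GM · (2/r − 1/a)).
2/r − 1/a = 2/5.294e+09 − 1/5.323e+09 = 1.89922e-10 m⁻¹.
v = √(1.089e+15 · 1.89922e-10) m/s ≈ 454.8 m/s = 454.8 m/s.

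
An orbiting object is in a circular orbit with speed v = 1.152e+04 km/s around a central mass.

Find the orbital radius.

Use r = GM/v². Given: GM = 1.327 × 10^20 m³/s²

Convert to SI: v = 1.152e+04 km/s = 1.152e+07 m/s.
For a circular orbit, v² = GM / r, so r = GM / v².
r = 1.327e+20 / (1.152e+07)² m ≈ 9.999e+05 m = 999.9 km.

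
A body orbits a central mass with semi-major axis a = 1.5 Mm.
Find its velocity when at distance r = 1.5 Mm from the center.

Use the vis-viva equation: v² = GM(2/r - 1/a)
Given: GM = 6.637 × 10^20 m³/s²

Convert to SI: a = 1.5 Mm = 1.5e+06 m; r = 1.5 Mm = 1.5e+06 m.
Vis-viva: v = √(GM · (2/r − 1/a)).
2/r − 1/a = 2/1.5e+06 − 1/1.5e+06 = 6.66667e-07 m⁻¹.
v = √(6.637e+20 · 6.66667e-07) m/s ≈ 2.103e+07 m/s = 2.103e+04 km/s.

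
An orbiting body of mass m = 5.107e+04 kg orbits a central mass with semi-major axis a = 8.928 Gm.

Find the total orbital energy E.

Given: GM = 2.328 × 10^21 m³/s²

Convert to SI: a = 8.928 Gm = 8.928e+09 m.
E = −GMm / (2a).
E = −2.328e+21 · 5.107e+04 / (2 · 8.928e+09) J ≈ -6.658e+15 J = -6.658 PJ.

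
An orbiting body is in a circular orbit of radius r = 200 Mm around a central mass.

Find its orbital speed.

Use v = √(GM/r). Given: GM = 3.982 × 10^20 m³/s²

Convert to SI: r = 200 Mm = 2e+08 m.
For a circular orbit, gravity supplies the centripetal force, so v = √(GM / r).
v = √(3.982e+20 / 2e+08) m/s ≈ 1.411e+06 m/s = 1411 km/s.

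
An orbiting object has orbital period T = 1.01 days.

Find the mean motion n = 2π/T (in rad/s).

Convert to SI: T = 1.01 days = 87264 s.
n = 2π / T.
n = 2π / 87264 s ≈ 7.2e-05 rad/s.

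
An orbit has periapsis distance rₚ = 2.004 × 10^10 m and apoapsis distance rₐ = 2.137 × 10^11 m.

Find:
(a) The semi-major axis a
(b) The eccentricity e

(a) a = (rₚ + rₐ) / 2 = (2.004e+10 + 2.137e+11) / 2 ≈ 1.169e+11 m = 1.169 × 10^11 m.
(b) e = (rₐ − rₚ) / (rₐ + rₚ) = (2.137e+11 − 2.004e+10) / (2.137e+11 + 2.004e+10) ≈ 0.8285.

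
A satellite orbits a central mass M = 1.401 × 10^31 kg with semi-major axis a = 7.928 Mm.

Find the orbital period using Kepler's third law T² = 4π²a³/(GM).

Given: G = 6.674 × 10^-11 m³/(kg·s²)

Convert to SI: a = 7.928 Mm = 7.928e+06 m.
GM = G · M = 6.674e-11 · 1.401e+31 = 9.35027e+20 m³/s².
Kepler's third law: T = 2π √(a³ / GM).
Substituting a = 7.928e+06 m and GM = 9.35027e+20 m³/s²:
T = 2π √((7.928e+06)³ / 9.35027e+20) s
T ≈ 4.587 s = 4.587 seconds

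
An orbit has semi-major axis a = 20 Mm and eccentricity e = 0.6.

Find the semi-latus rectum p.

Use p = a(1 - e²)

Convert to SI: a = 20 Mm = 2e+07 m.
p = a (1 − e²).
p = 2e+07 · (1 − (0.6)²) = 2e+07 · 0.64 ≈ 1.28e+07 m = 12.8 Mm.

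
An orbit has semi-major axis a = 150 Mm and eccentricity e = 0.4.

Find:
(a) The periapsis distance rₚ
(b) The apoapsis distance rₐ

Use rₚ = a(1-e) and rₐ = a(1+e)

Convert to SI: a = 150 Mm = 1.5e+08 m.
(a) rₚ = a(1 − e) = 1.5e+08 · (1 − 0.4) = 1.5e+08 · 0.6 ≈ 9e+07 m = 90 Mm.
(b) rₐ = a(1 + e) = 1.5e+08 · (1 + 0.4) = 1.5e+08 · 1.4 ≈ 2.1e+08 m = 210 Mm.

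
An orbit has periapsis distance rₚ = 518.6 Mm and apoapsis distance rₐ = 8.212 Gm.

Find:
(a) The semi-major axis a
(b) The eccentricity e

Convert to SI: rₚ = 518.6 Mm = 5.186e+08 m; rₐ = 8.212 Gm = 8.212e+09 m.
(a) a = (rₚ + rₐ) / 2 = (5.186e+08 + 8.212e+09) / 2 ≈ 4.365e+09 m = 4.365 Gm.
(b) e = (rₐ − rₚ) / (rₐ + rₚ) = (8.212e+09 − 5.186e+08) / (8.212e+09 + 5.186e+08) ≈ 0.8812.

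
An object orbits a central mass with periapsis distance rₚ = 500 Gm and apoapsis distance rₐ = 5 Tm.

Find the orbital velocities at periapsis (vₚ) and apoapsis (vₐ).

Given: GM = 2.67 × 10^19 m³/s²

Convert to SI: rₚ = 500 Gm = 5e+11 m; rₐ = 5 Tm = 5e+12 m.
Use the vis-viva equation v² = GM(2/r − 1/a) with a = (rₚ + rₐ)/2 = (5e+11 + 5e+12)/2 = 2.75e+12 m.
vₚ = √(GM · (2/rₚ − 1/a)) = √(2.67e+19 · (2/5e+11 − 1/2.75e+12)) m/s ≈ 9853 m/s = 9.853 km/s.
vₐ = √(GM · (2/rₐ − 1/a)) = √(2.67e+19 · (2/5e+12 − 1/2.75e+12)) m/s ≈ 985.3 m/s = 985.3 m/s.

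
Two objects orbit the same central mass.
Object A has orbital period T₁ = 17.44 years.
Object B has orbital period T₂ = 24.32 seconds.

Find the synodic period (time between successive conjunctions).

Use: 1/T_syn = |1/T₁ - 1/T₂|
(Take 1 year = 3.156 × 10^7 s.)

Convert to SI: T₁ = 17.44 years = 5.50406e+08 s.
T_syn = |T₁ · T₂ / (T₁ − T₂)|.
T_syn = |5.50406e+08 · 24.32 / (5.50406e+08 − 24.32)| s ≈ 24.32 s = 24.32 seconds.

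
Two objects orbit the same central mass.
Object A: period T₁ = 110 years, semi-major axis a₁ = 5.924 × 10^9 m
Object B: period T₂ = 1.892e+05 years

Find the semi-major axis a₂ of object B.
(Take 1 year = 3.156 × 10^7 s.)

Convert to SI: T₁ = 110 years = 3.4716e+09 s; T₂ = 1.892e+05 years = 5.97115e+12 s.
Kepler's third law: (T₁/T₂)² = (a₁/a₂)³ ⇒ a₂ = a₁ · (T₂/T₁)^(2/3).
T₂/T₁ = 5.97115e+12 / 3.4716e+09 = 1720.
a₂ = 5.924e+09 · (1720)^(2/3) m ≈ 8.504e+11 m = 8.504 × 10^11 m.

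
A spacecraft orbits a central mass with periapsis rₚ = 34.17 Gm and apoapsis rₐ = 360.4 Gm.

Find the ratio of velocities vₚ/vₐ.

Convert to SI: rₚ = 34.17 Gm = 3.417e+10 m; rₐ = 360.4 Gm = 3.604e+11 m.
Conservation of angular momentum gives rₚvₚ = rₐvₐ, so vₚ/vₐ = rₐ/rₚ.
vₚ/vₐ = 3.604e+11 / 3.417e+10 ≈ 10.55.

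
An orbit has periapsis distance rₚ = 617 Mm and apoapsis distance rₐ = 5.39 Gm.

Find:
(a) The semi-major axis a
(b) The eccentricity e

Convert to SI: rₚ = 617 Mm = 6.17e+08 m; rₐ = 5.39 Gm = 5.39e+09 m.
(a) a = (rₚ + rₐ) / 2 = (6.17e+08 + 5.39e+09) / 2 ≈ 3.004e+09 m = 3.003 Gm.
(b) e = (rₐ − rₚ) / (rₐ + rₚ) = (5.39e+09 − 6.17e+08) / (5.39e+09 + 6.17e+08) ≈ 0.7946.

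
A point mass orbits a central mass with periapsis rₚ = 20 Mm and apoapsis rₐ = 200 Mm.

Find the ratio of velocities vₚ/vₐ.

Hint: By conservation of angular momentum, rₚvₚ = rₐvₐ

Convert to SI: rₚ = 20 Mm = 2e+07 m; rₐ = 200 Mm = 2e+08 m.
Conservation of angular momentum gives rₚvₚ = rₐvₐ, so vₚ/vₐ = rₐ/rₚ.
vₚ/vₐ = 2e+08 / 2e+07 ≈ 10.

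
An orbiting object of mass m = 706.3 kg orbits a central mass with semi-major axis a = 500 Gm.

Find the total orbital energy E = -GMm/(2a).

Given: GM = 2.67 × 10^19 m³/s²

Convert to SI: a = 500 Gm = 5e+11 m.
E = −GMm / (2a).
E = −2.67e+19 · 706.3 / (2 · 5e+11) J ≈ -1.886e+10 J = -18.86 GJ.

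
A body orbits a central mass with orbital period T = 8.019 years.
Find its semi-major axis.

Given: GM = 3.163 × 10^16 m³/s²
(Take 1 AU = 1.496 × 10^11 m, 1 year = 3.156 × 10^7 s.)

Convert to SI: T = 8.019 years = 2.5308e+08 s.
Invert Kepler's third law: a = (GM · T² / (4π²))^(1/3).
Substituting T = 2.5308e+08 s and GM = 3.163e+16 m³/s²:
a = (3.163e+16 · (2.5308e+08)² / (4π²))^(1/3) m
a ≈ 3.716e+10 m = 0.2484 AU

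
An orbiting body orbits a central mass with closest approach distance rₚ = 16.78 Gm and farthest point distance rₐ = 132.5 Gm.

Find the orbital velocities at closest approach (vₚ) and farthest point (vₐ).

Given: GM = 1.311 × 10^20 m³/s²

Convert to SI: rₚ = 16.78 Gm = 1.678e+10 m; rₐ = 132.5 Gm = 1.325e+11 m.
Use the vis-viva equation v² = GM(2/r − 1/a) with a = (rₚ + rₐ)/2 = (1.678e+10 + 1.325e+11)/2 = 7.464e+10 m.
vₚ = √(GM · (2/rₚ − 1/a)) = √(1.311e+20 · (2/1.678e+10 − 1/7.464e+10)) m/s ≈ 1.178e+05 m/s = 117.8 km/s.
vₐ = √(GM · (2/rₐ − 1/a)) = √(1.311e+20 · (2/1.325e+11 − 1/7.464e+10)) m/s ≈ 1.491e+04 m/s = 14.91 km/s.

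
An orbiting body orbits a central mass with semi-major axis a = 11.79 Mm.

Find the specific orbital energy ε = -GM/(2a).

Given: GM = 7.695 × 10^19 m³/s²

Convert to SI: a = 11.79 Mm = 1.179e+07 m.
ε = −GM / (2a).
ε = −7.695e+19 / (2 · 1.179e+07) J/kg ≈ -3.263e+12 J/kg = -3263 GJ/kg.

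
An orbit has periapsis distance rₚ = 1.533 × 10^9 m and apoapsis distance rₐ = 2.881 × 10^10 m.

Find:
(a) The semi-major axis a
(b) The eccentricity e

(a) a = (rₚ + rₐ) / 2 = (1.533e+09 + 2.881e+10) / 2 ≈ 1.517e+10 m = 1.517 × 10^10 m.
(b) e = (rₐ − rₚ) / (rₐ + rₚ) = (2.881e+10 − 1.533e+09) / (2.881e+10 + 1.533e+09) ≈ 0.899.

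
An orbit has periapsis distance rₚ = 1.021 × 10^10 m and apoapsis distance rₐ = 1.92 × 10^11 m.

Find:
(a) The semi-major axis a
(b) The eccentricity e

(a) a = (rₚ + rₐ) / 2 = (1.021e+10 + 1.92e+11) / 2 ≈ 1.011e+11 m = 1.011 × 10^11 m.
(b) e = (rₐ − rₚ) / (rₐ + rₚ) = (1.92e+11 − 1.021e+10) / (1.92e+11 + 1.021e+10) ≈ 0.899.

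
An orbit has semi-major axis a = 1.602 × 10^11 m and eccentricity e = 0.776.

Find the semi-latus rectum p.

p = a (1 − e²).
p = 1.602e+11 · (1 − (0.776)²) = 1.602e+11 · 0.397824 ≈ 6.373e+10 m = 6.373 × 10^10 m.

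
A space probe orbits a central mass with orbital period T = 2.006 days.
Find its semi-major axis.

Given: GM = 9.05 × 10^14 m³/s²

Convert to SI: T = 2.006 days = 173318 s.
Invert Kepler's third law: a = (GM · T² / (4π²))^(1/3).
Substituting T = 173318 s and GM = 9.05e+14 m³/s²:
a = (9.05e+14 · (173318)² / (4π²))^(1/3) m
a ≈ 8.831e+07 m = 88.31 Mm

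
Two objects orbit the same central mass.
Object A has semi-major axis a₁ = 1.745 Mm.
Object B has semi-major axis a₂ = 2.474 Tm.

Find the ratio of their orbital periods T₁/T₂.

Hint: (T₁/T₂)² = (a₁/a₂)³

Convert to SI: a₁ = 1.745 Mm = 1.745e+06 m; a₂ = 2.474 Tm = 2.474e+12 m.
From Kepler's third law, (T₁/T₂)² = (a₁/a₂)³, so T₁/T₂ = (a₁/a₂)^(3/2).
a₁/a₂ = 1.745e+06 / 2.474e+12 = 7.05335e-07.
T₁/T₂ = (7.05335e-07)^(3/2) ≈ 5.924e-10.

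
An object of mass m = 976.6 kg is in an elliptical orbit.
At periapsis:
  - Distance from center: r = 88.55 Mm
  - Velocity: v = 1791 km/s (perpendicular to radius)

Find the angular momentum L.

Convert to SI: r = 88.55 Mm = 8.855e+07 m; v = 1791 km/s = 1.791e+06 m/s.
Since v is perpendicular to r, L = m · v · r.
L = 976.6 · 1.791e+06 · 8.855e+07 kg·m²/s ≈ 1.549e+17 kg·m²/s.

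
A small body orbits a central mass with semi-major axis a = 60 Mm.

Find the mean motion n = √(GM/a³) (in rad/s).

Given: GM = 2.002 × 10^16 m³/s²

Convert to SI: a = 60 Mm = 6e+07 m.
n = √(GM / a³).
n = √(2.002e+16 / (6e+07)³) rad/s ≈ 0.0003044 rad/s.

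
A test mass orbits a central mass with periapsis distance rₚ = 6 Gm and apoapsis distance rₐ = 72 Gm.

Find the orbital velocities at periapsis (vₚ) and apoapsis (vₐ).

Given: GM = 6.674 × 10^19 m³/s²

Convert to SI: rₚ = 6 Gm = 6e+09 m; rₐ = 72 Gm = 7.2e+10 m.
Use the vis-viva equation v² = GM(2/r − 1/a) with a = (rₚ + rₐ)/2 = (6e+09 + 7.2e+10)/2 = 3.9e+10 m.
vₚ = √(GM · (2/rₚ − 1/a)) = √(6.674e+19 · (2/6e+09 − 1/3.9e+10)) m/s ≈ 1.433e+05 m/s = 143.3 km/s.
vₐ = √(GM · (2/rₐ − 1/a)) = √(6.674e+19 · (2/7.2e+10 − 1/3.9e+10)) m/s ≈ 1.194e+04 m/s = 11.94 km/s.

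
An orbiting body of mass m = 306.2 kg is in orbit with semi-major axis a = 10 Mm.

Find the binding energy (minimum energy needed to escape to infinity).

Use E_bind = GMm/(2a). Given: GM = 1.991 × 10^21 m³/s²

Convert to SI: a = 10 Mm = 1e+07 m.
Total orbital energy is E = −GMm/(2a); binding energy is E_bind = −E = GMm/(2a).
E_bind = 1.991e+21 · 306.2 / (2 · 1e+07) J ≈ 3.048e+16 J = 30.48 PJ.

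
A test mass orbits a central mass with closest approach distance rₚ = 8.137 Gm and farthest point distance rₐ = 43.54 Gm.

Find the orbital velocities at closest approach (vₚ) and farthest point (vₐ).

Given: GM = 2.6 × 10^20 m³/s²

Convert to SI: rₚ = 8.137 Gm = 8.137e+09 m; rₐ = 43.54 Gm = 4.354e+10 m.
Use the vis-viva equation v² = GM(2/r − 1/a) with a = (rₚ + rₐ)/2 = (8.137e+09 + 4.354e+10)/2 = 2.58385e+10 m.
vₚ = √(GM · (2/rₚ − 1/a)) = √(2.6e+20 · (2/8.137e+09 − 1/2.58385e+10)) m/s ≈ 2.32e+05 m/s = 232 km/s.
vₐ = √(GM · (2/rₐ − 1/a)) = √(2.6e+20 · (2/4.354e+10 − 1/2.58385e+10)) m/s ≈ 4.337e+04 m/s = 43.37 km/s.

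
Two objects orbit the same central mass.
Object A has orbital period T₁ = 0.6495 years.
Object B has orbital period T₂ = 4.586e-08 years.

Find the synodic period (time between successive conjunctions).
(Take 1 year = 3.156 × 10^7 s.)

Convert to SI: T₁ = 0.6495 years = 2.04982e+07 s; T₂ = 4.586e-08 years = 1.44734 s.
T_syn = |T₁ · T₂ / (T₁ − T₂)|.
T_syn = |2.04982e+07 · 1.44734 / (2.04982e+07 − 1.44734)| s ≈ 1.447 s = 4.586e-08 years.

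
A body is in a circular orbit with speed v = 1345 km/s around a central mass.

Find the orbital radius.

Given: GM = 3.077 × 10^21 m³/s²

Convert to SI: v = 1345 km/s = 1.345e+06 m/s.
For a circular orbit, v² = GM / r, so r = GM / v².
r = 3.077e+21 / (1.345e+06)² m ≈ 1.701e+09 m = 1.701 Gm.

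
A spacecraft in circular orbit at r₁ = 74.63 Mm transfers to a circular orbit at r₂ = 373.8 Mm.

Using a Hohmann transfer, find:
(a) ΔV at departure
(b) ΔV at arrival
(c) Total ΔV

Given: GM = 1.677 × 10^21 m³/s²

Convert to SI: r₁ = 74.63 Mm = 7.463e+07 m; r₂ = 373.8 Mm = 3.738e+08 m.
Transfer semi-major axis: a_t = (r₁ + r₂)/2 = (7.463e+07 + 3.738e+08)/2 = 2.24215e+08 m.
Circular speeds: v₁ = √(GM/r₁) = 4.74034e+06 m/s, v₂ = √(GM/r₂) = 2.1181e+06 m/s.
Transfer speeds (vis-viva v² = GM(2/r − 1/a_t)): v₁ᵗ = 6.12064e+06 m/s, v₂ᵗ = 1.222e+06 m/s.
(a) ΔV₁ = |v₁ᵗ − v₁| ≈ 1.38e+06 m/s = 1380 km/s.
(b) ΔV₂ = |v₂ − v₂ᵗ| ≈ 8.961e+05 m/s = 896.1 km/s.
(c) ΔV_total = ΔV₁ + ΔV₂ ≈ 2.276e+06 m/s = 2276 km/s.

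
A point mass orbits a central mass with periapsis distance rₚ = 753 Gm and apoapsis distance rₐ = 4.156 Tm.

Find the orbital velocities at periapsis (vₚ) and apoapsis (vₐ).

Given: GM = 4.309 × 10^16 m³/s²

Convert to SI: rₚ = 753 Gm = 7.53e+11 m; rₐ = 4.156 Tm = 4.156e+12 m.
Use the vis-viva equation v² = GM(2/r − 1/a) with a = (rₚ + rₐ)/2 = (7.53e+11 + 4.156e+12)/2 = 2.4545e+12 m.
vₚ = √(GM · (2/rₚ − 1/a)) = √(4.309e+16 · (2/7.53e+11 − 1/2.4545e+12)) m/s ≈ 311.3 m/s = 311.3 m/s.
vₐ = √(GM · (2/rₐ − 1/a)) = √(4.309e+16 · (2/4.156e+12 − 1/2.4545e+12)) m/s ≈ 56.4 m/s = 56.4 m/s.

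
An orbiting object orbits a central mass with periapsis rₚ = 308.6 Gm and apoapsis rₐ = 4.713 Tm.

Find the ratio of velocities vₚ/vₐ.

Convert to SI: rₚ = 308.6 Gm = 3.086e+11 m; rₐ = 4.713 Tm = 4.713e+12 m.
Conservation of angular momentum gives rₚvₚ = rₐvₐ, so vₚ/vₐ = rₐ/rₚ.
vₚ/vₐ = 4.713e+12 / 3.086e+11 ≈ 15.27.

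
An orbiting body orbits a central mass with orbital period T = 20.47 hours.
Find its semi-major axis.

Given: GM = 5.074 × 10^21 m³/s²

Convert to SI: T = 20.47 hours = 73692 s.
Invert Kepler's third law: a = (GM · T² / (4π²))^(1/3).
Substituting T = 73692 s and GM = 5.074e+21 m³/s²:
a = (5.074e+21 · (73692)² / (4π²))^(1/3) m
a ≈ 8.87e+09 m = 8.87 Gm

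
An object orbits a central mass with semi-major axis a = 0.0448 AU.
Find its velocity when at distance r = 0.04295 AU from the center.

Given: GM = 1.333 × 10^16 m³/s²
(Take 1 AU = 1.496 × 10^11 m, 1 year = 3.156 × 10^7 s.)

Convert to SI: a = 0.0448 AU = 6.70208e+09 m; r = 0.04295 AU = 6.42532e+09 m.
Vis-viva: v = √(GM · (2/r − 1/a)).
2/r − 1/a = 2/6.42532e+09 − 1/6.70208e+09 = 1.62061e-10 m⁻¹.
v = √(1.333e+16 · 1.62061e-10) m/s ≈ 1470 m/s = 0.3101 AU/year.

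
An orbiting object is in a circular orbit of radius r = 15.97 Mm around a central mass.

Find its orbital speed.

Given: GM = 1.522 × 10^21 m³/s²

Convert to SI: r = 15.97 Mm = 1.597e+07 m.
For a circular orbit, gravity supplies the centripetal force, so v = √(GM / r).
v = √(1.522e+21 / 1.597e+07) m/s ≈ 9.762e+06 m/s = 9762 km/s.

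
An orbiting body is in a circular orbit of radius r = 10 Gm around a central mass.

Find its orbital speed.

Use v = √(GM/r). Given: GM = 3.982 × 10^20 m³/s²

Convert to SI: r = 10 Gm = 1e+10 m.
For a circular orbit, gravity supplies the centripetal force, so v = √(GM / r).
v = √(3.982e+20 / 1e+10) m/s ≈ 1.995e+05 m/s = 199.5 km/s.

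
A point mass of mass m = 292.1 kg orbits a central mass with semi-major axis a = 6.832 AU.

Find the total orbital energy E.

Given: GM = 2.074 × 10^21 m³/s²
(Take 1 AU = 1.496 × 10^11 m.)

Convert to SI: a = 6.832 AU = 1.02207e+12 m.
E = −GMm / (2a).
E = −2.074e+21 · 292.1 / (2 · 1.02207e+12) J ≈ -2.964e+11 J = -296.4 GJ.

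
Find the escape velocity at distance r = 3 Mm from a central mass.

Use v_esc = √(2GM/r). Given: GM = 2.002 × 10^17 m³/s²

Convert to SI: r = 3 Mm = 3e+06 m.
Escape velocity comes from setting total energy to zero: ½v² − GM/r = 0 ⇒ v_esc = √(2GM / r).
v_esc = √(2 · 2.002e+17 / 3e+06) m/s ≈ 3.653e+05 m/s = 365.3 km/s.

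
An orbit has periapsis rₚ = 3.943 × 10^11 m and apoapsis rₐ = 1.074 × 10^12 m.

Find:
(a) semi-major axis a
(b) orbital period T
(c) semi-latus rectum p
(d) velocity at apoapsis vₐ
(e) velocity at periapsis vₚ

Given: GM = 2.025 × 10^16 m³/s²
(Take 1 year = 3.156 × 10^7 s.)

(a) a = (rₚ + rₐ)/2 = (3.943e+11 + 1.074e+12)/2 ≈ 7.342e+11 m
(b) With a = (rₚ + rₐ)/2 = 7.3415e+11 m, T = 2π √(a³/GM) = 2π √((7.3415e+11)³/2.025e+16) s ≈ 2.777e+10 s
(c) From a = (rₚ + rₐ)/2 = 7.3415e+11 m and e = (rₐ − rₚ)/(rₐ + rₚ) = 0.462916, p = a(1 − e²) = 7.3415e+11 · (1 − (0.462916)²) ≈ 5.768e+11 m
(d) With a = (rₚ + rₐ)/2 = 7.3415e+11 m, vₐ = √(GM (2/rₐ − 1/a)) = √(2.025e+16 · (2/1.074e+12 − 1/7.3415e+11)) m/s ≈ 100.6 m/s
(e) With a = (rₚ + rₐ)/2 = 7.3415e+11 m, vₚ = √(GM (2/rₚ − 1/a)) = √(2.025e+16 · (2/3.943e+11 − 1/7.3415e+11)) m/s ≈ 274.1 m/s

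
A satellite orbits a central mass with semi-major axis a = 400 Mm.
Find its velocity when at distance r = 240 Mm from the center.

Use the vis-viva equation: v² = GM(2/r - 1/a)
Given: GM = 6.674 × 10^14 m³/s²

Convert to SI: a = 400 Mm = 4e+08 m; r = 240 Mm = 2.4e+08 m.
Vis-viva: v = √(GM · (2/r − 1/a)).
2/r − 1/a = 2/2.4e+08 − 1/4e+08 = 5.83333e-09 m⁻¹.
v = √(6.674e+14 · 5.83333e-09) m/s ≈ 1973 m/s = 1.973 km/s.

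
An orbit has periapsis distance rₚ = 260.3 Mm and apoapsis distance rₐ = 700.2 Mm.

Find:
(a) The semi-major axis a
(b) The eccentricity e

Convert to SI: rₚ = 260.3 Mm = 2.603e+08 m; rₐ = 700.2 Mm = 7.002e+08 m.
(a) a = (rₚ + rₐ) / 2 = (2.603e+08 + 7.002e+08) / 2 ≈ 4.802e+08 m = 480.2 Mm.
(b) e = (rₐ − rₚ) / (rₐ + rₚ) = (7.002e+08 − 2.603e+08) / (7.002e+08 + 2.603e+08) ≈ 0.458.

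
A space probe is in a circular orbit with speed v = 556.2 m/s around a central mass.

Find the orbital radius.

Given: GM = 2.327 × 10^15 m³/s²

For a circular orbit, v² = GM / r, so r = GM / v².
r = 2.327e+15 / (556.2)² m ≈ 7.522e+09 m = 7.522 Gm.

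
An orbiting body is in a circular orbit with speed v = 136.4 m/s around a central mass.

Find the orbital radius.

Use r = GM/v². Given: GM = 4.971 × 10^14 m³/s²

For a circular orbit, v² = GM / r, so r = GM / v².
r = 4.971e+14 / (136.4)² m ≈ 2.672e+10 m = 26.72 Gm.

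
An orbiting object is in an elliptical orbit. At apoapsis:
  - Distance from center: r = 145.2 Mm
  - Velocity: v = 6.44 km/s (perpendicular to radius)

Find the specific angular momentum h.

Convert to SI: r = 145.2 Mm = 1.452e+08 m; v = 6.44 km/s = 6440 m/s.
With v perpendicular to r, h = r · v.
h = 1.452e+08 · 6440 m²/s ≈ 9.351e+11 m²/s.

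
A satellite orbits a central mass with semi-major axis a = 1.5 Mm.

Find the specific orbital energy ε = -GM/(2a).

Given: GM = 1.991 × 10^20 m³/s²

Convert to SI: a = 1.5 Mm = 1.5e+06 m.
ε = −GM / (2a).
ε = −1.991e+20 / (2 · 1.5e+06) J/kg ≈ -6.637e+13 J/kg = -6.637e+04 GJ/kg.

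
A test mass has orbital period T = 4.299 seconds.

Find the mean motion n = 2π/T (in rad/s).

n = 2π / T.
n = 2π / 4.299 s ≈ 1.462 rad/s.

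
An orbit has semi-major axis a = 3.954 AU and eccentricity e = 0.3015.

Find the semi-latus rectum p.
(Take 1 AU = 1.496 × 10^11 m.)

Convert to SI: a = 3.954 AU = 5.91518e+11 m.
p = a (1 − e²).
p = 5.91518e+11 · (1 − (0.3015)²) = 5.91518e+11 · 0.909098 ≈ 5.377e+11 m = 3.595 AU.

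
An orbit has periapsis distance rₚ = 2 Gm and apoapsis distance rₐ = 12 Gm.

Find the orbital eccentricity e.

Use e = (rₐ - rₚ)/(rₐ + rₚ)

Convert to SI: rₚ = 2 Gm = 2e+09 m; rₐ = 12 Gm = 1.2e+10 m.
e = (rₐ − rₚ) / (rₐ + rₚ).
e = (1.2e+10 − 2e+09) / (1.2e+10 + 2e+09) = 1e+10 / 1.4e+10 ≈ 0.7143.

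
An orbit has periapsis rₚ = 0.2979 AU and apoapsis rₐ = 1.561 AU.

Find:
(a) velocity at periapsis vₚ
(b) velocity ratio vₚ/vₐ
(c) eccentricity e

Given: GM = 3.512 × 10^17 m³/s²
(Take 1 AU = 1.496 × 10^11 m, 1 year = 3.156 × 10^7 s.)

Convert to SI: rₚ = 0.2979 AU = 4.45658e+10 m; rₐ = 1.561 AU = 2.33526e+11 m.
(a) With a = (rₚ + rₐ)/2 = 1.39046e+11 m, vₚ = √(GM (2/rₚ − 1/a)) = √(3.512e+17 · (2/4.45658e+10 − 1/1.39046e+11)) m/s ≈ 3638 m/s
(b) Conservation of angular momentum (rₚvₚ = rₐvₐ) gives vₚ/vₐ = rₐ/rₚ = 2.33526e+11/4.45658e+10 ≈ 5.24
(c) e = (rₐ − rₚ)/(rₐ + rₚ) = (2.33526e+11 − 4.45658e+10)/(2.33526e+11 + 4.45658e+10) ≈ 0.6795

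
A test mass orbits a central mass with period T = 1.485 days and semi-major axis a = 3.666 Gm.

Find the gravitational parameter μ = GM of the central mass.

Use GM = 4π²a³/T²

Convert to SI: T = 1.485 days = 128304 s; a = 3.666 Gm = 3.666e+09 m.
GM = 4π² · a³ / T².
GM = 4π² · (3.666e+09)³ / (128304)² m³/s² ≈ 1.182e+20 m³/s² = 1.182 × 10^20 m³/s².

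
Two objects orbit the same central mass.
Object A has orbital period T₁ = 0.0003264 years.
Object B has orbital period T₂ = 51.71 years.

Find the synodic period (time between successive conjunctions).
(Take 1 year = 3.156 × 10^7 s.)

Convert to SI: T₁ = 0.0003264 years = 10301.2 s; T₂ = 51.71 years = 1.63197e+09 s.
T_syn = |T₁ · T₂ / (T₁ − T₂)|.
T_syn = |10301.2 · 1.63197e+09 / (10301.2 − 1.63197e+09)| s ≈ 1.03e+04 s = 0.0003264 years.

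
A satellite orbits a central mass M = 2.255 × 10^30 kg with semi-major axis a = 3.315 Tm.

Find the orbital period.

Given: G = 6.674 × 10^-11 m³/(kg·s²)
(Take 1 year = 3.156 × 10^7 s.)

Convert to SI: a = 3.315 Tm = 3.315e+12 m.
GM = G · M = 6.674e-11 · 2.255e+30 = 1.50499e+20 m³/s².
Kepler's third law: T = 2π √(a³ / GM).
Substituting a = 3.315e+12 m and GM = 1.50499e+20 m³/s²:
T = 2π √((3.315e+12)³ / 1.50499e+20) s
T ≈ 3.091e+09 s = 97.95 years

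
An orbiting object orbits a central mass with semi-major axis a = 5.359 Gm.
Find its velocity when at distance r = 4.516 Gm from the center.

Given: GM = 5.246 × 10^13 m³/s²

Convert to SI: a = 5.359 Gm = 5.359e+09 m; r = 4.516 Gm = 4.516e+09 m.
Vis-viva: v = √(GM · (2/r − 1/a)).
2/r − 1/a = 2/4.516e+09 − 1/5.359e+09 = 2.56268e-10 m⁻¹.
v = √(5.246e+13 · 2.56268e-10) m/s ≈ 115.9 m/s = 115.9 m/s.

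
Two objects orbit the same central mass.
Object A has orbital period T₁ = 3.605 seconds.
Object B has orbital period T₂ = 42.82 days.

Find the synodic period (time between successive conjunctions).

Convert to SI: T₂ = 42.82 days = 3.69965e+06 s.
T_syn = |T₁ · T₂ / (T₁ − T₂)|.
T_syn = |3.605 · 3.69965e+06 / (3.605 − 3.69965e+06)| s ≈ 3.605 s = 3.605 seconds.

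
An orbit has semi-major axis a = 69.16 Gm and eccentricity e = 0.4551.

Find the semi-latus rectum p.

Convert to SI: a = 69.16 Gm = 6.916e+10 m.
p = a (1 − e²).
p = 6.916e+10 · (1 − (0.4551)²) = 6.916e+10 · 0.792884 ≈ 5.484e+10 m = 54.84 Gm.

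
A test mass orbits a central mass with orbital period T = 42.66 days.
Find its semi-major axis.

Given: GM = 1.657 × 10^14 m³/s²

Convert to SI: T = 42.66 days = 3.68582e+06 s.
Invert Kepler's third law: a = (GM · T² / (4π²))^(1/3).
Substituting T = 3.68582e+06 s and GM = 1.657e+14 m³/s²:
a = (1.657e+14 · (3.68582e+06)² / (4π²))^(1/3) m
a ≈ 3.849e+08 m = 3.849 × 10^8 m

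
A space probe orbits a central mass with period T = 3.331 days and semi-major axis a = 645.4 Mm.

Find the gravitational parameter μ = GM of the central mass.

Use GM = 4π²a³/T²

Convert to SI: T = 3.331 days = 287798 s; a = 645.4 Mm = 6.454e+08 m.
GM = 4π² · a³ / T².
GM = 4π² · (6.454e+08)³ / (287798)² m³/s² ≈ 1.281e+17 m³/s² = 1.281 × 10^17 m³/s².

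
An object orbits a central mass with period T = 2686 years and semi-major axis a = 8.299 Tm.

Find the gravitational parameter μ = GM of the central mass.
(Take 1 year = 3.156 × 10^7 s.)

Convert to SI: T = 2686 years = 8.47702e+10 s; a = 8.299 Tm = 8.299e+12 m.
GM = 4π² · a³ / T².
GM = 4π² · (8.299e+12)³ / (8.47702e+10)² m³/s² ≈ 3.14e+18 m³/s² = 3.14 × 10^18 m³/s².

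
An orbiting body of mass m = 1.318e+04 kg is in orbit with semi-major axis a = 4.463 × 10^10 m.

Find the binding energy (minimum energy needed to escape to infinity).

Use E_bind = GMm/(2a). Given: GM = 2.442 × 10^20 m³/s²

Total orbital energy is E = −GMm/(2a); binding energy is E_bind = −E = GMm/(2a).
E_bind = 2.442e+20 · 1.318e+04 / (2 · 4.463e+10) J ≈ 3.606e+13 J = 36.06 TJ.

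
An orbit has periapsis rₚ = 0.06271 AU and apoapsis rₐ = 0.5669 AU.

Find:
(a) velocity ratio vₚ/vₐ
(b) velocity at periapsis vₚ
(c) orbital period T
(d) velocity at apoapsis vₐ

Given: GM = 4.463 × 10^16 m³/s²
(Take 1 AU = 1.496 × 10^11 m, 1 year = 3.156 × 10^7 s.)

Convert to SI: rₚ = 0.06271 AU = 9.38142e+09 m; rₐ = 0.5669 AU = 8.48082e+10 m.
(a) Conservation of angular momentum (rₚvₚ = rₐvₐ) gives vₚ/vₐ = rₐ/rₚ = 8.48082e+10/9.38142e+09 ≈ 9.04
(b) With a = (rₚ + rₐ)/2 = 4.70948e+10 m, vₚ = √(GM (2/rₚ − 1/a)) = √(4.463e+16 · (2/9.38142e+09 − 1/4.70948e+10)) m/s ≈ 2927 m/s
(c) With a = (rₚ + rₐ)/2 = 4.70948e+10 m, T = 2π √(a³/GM) = 2π √((4.70948e+10)³/4.463e+16) s ≈ 3.04e+08 s
(d) With a = (rₚ + rₐ)/2 = 4.70948e+10 m, vₐ = √(GM (2/rₐ − 1/a)) = √(4.463e+16 · (2/8.48082e+10 − 1/4.70948e+10)) m/s ≈ 323.8 m/s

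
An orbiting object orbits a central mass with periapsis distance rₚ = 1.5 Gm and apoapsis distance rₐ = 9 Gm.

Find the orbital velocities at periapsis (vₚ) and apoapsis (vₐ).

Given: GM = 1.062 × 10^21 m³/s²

Convert to SI: rₚ = 1.5 Gm = 1.5e+09 m; rₐ = 9 Gm = 9e+09 m.
Use the vis-viva equation v² = GM(2/r − 1/a) with a = (rₚ + rₐ)/2 = (1.5e+09 + 9e+09)/2 = 5.25e+09 m.
vₚ = √(GM · (2/rₚ − 1/a)) = √(1.062e+21 · (2/1.5e+09 − 1/5.25e+09)) m/s ≈ 1.102e+06 m/s = 1102 km/s.
vₐ = √(GM · (2/rₐ − 1/a)) = √(1.062e+21 · (2/9e+09 − 1/5.25e+09)) m/s ≈ 1.836e+05 m/s = 183.6 km/s.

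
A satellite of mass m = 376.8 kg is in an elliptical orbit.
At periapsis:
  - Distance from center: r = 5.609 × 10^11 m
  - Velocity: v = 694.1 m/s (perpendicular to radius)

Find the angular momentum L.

Since v is perpendicular to r, L = m · v · r.
L = 376.8 · 694.1 · 5.609e+11 kg·m²/s ≈ 1.467e+17 kg·m²/s.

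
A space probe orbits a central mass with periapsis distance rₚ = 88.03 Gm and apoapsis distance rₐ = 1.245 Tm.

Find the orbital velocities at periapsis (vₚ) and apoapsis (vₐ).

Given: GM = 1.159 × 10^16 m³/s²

Convert to SI: rₚ = 88.03 Gm = 8.803e+10 m; rₐ = 1.245 Tm = 1.245e+12 m.
Use the vis-viva equation v² = GM(2/r − 1/a) with a = (rₚ + rₐ)/2 = (8.803e+10 + 1.245e+12)/2 = 6.66515e+11 m.
vₚ = √(GM · (2/rₚ − 1/a)) = √(1.159e+16 · (2/8.803e+10 − 1/6.66515e+11)) m/s ≈ 495.9 m/s = 495.9 m/s.
vₐ = √(GM · (2/rₐ − 1/a)) = √(1.159e+16 · (2/1.245e+12 − 1/6.66515e+11)) m/s ≈ 35.06 m/s = 35.06 m/s.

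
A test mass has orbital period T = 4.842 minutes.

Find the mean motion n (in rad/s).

Convert to SI: T = 4.842 minutes = 290.52 s.
n = 2π / T.
n = 2π / 290.52 s ≈ 0.02163 rad/s.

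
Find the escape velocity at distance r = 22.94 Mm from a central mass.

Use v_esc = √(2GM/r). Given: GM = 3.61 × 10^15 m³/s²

Convert to SI: r = 22.94 Mm = 2.294e+07 m.
Escape velocity comes from setting total energy to zero: ½v² − GM/r = 0 ⇒ v_esc = √(2GM / r).
v_esc = √(2 · 3.61e+15 / 2.294e+07) m/s ≈ 1.774e+04 m/s = 17.74 km/s.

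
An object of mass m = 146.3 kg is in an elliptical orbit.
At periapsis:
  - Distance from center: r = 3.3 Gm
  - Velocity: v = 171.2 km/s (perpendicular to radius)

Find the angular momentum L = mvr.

Convert to SI: r = 3.3 Gm = 3.3e+09 m; v = 171.2 km/s = 171200 m/s.
Since v is perpendicular to r, L = m · v · r.
L = 146.3 · 171200 · 3.3e+09 kg·m²/s ≈ 8.265e+16 kg·m²/s.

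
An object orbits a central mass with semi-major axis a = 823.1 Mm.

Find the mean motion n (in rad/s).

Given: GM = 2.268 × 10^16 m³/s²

Convert to SI: a = 823.1 Mm = 8.231e+08 m.
n = √(GM / a³).
n = √(2.268e+16 / (8.231e+08)³) rad/s ≈ 6.377e-06 rad/s.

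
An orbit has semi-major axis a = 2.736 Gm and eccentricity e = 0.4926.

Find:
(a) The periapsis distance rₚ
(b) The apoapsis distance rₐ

Convert to SI: a = 2.736 Gm = 2.736e+09 m.
(a) rₚ = a(1 − e) = 2.736e+09 · (1 − 0.4926) = 2.736e+09 · 0.5074 ≈ 1.388e+09 m = 1.388 Gm.
(b) rₐ = a(1 + e) = 2.736e+09 · (1 + 0.4926) = 2.736e+09 · 1.4926 ≈ 4.084e+09 m = 4.084 Gm.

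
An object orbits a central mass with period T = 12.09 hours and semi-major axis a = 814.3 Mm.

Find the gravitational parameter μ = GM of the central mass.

Convert to SI: T = 12.09 hours = 43524 s; a = 814.3 Mm = 8.143e+08 m.
GM = 4π² · a³ / T².
GM = 4π² · (8.143e+08)³ / (43524)² m³/s² ≈ 1.125e+19 m³/s² = 1.125 × 10^19 m³/s².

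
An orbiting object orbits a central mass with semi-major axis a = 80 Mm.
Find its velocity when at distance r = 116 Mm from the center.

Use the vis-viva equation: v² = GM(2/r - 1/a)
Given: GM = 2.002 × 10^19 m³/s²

Convert to SI: a = 80 Mm = 8e+07 m; r = 116 Mm = 1.16e+08 m.
Vis-viva: v = √(GM · (2/r − 1/a)).
2/r − 1/a = 2/1.16e+08 − 1/8e+07 = 4.74138e-09 m⁻¹.
v = √(2.002e+19 · 4.74138e-09) m/s ≈ 3.081e+05 m/s = 308.1 km/s.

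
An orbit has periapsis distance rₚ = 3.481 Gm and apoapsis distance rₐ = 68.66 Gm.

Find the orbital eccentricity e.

Convert to SI: rₚ = 3.481 Gm = 3.481e+09 m; rₐ = 68.66 Gm = 6.866e+10 m.
e = (rₐ − rₚ) / (rₐ + rₚ).
e = (6.866e+10 − 3.481e+09) / (6.866e+10 + 3.481e+09) = 6.5179e+10 / 7.2141e+10 ≈ 0.9035.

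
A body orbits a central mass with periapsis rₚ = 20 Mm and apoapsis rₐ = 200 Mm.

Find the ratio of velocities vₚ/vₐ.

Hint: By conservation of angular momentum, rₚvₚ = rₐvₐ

Convert to SI: rₚ = 20 Mm = 2e+07 m; rₐ = 200 Mm = 2e+08 m.
Conservation of angular momentum gives rₚvₚ = rₐvₐ, so vₚ/vₐ = rₐ/rₚ.
vₚ/vₐ = 2e+08 / 2e+07 ≈ 10.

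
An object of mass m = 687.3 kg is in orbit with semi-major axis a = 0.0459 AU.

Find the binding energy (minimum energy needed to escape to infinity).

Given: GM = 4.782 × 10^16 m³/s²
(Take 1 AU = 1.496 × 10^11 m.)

Convert to SI: a = 0.0459 AU = 6.86664e+09 m.
Total orbital energy is E = −GMm/(2a); binding energy is E_bind = −E = GMm/(2a).
E_bind = 4.782e+16 · 687.3 / (2 · 6.86664e+09) J ≈ 2.393e+09 J = 2.393 GJ.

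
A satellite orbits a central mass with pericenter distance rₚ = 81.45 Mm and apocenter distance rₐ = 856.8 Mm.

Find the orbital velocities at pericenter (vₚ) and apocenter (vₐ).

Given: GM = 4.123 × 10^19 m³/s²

Convert to SI: rₚ = 81.45 Mm = 8.145e+07 m; rₐ = 856.8 Mm = 8.568e+08 m.
Use the vis-viva equation v² = GM(2/r − 1/a) with a = (rₚ + rₐ)/2 = (8.145e+07 + 8.568e+08)/2 = 4.69125e+08 m.
vₚ = √(GM · (2/rₚ − 1/a)) = √(4.123e+19 · (2/8.145e+07 − 1/4.69125e+08)) m/s ≈ 9.615e+05 m/s = 961.5 km/s.
vₐ = √(GM · (2/rₐ − 1/a)) = √(4.123e+19 · (2/8.568e+08 − 1/4.69125e+08)) m/s ≈ 9.14e+04 m/s = 91.4 km/s.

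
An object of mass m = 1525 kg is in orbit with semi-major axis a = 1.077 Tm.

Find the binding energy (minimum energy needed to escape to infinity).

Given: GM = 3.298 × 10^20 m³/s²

Convert to SI: a = 1.077 Tm = 1.077e+12 m.
Total orbital energy is E = −GMm/(2a); binding energy is E_bind = −E = GMm/(2a).
E_bind = 3.298e+20 · 1525 / (2 · 1.077e+12) J ≈ 2.335e+11 J = 233.5 GJ.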